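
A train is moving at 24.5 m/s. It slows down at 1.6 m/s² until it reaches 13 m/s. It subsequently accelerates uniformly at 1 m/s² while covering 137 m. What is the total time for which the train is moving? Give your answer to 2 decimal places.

15.24 s

Phase 1 (decelerating): v₀ = 24.5 m/s, a = -1.6 m/s².
v = v₀ + at → t = (13 − 24.5) / -1.6 = 7.19 s
v² = v₀² + 2aΔx → Δx = (13² − 24.5²)/(2·-1.6) = 135 m

Phase 2 (accelerating): v₀ = 13.0 m/s, a = 1 m/s².
v² = v₀² + 2aΔx = 13.0² + 2·1·137 = 443 → v = 21.0 m/s
t = (v − v₀)/a = (21.0 − 13.0)/1 = 8.05 s
Total time = 7.19 + 8.05 = 15.2 s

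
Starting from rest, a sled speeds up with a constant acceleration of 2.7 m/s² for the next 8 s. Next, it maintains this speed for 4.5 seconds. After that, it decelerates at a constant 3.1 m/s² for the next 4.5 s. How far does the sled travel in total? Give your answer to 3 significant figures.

Phase 1 (accelerating): v₀ = 0 m/s, a = 2.7 m/s².
v = v₀ + at = 0 + (2.7)(8) = 21.6 m/s
Δx = v₀t + ½at² = 0·8 + 0.5·2.7·8² = 86.4 m

Phase 2 (constant speed): v₀ = 21.6 m/s, a = 0 m/s².
v = v₀ + at = 21.6 + (0)(4.5) = 21.6 m/s
Δx = v₀t + ½at² = 21.6·4.5 + 0.5·0·4.5² = 97.2 m

Phase 3 (decelerating): v₀ = 21.6 m/s, a = -3.1 m/s².
v = v₀ + at = 21.6 + (-3.1)(4.5) = 7.65 m/s
Δx = v₀t + ½at² = 21.6·4.5 + 0.5·-3.1·4.5² = 65.8 m
Total distance = 86.4 + 97.2 + 65.8 = 249 m

249 m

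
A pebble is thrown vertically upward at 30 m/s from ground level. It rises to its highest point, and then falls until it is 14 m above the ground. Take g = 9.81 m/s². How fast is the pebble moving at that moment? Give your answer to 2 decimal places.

Phase 1 (rising): v₀ = 30.0 m/s, a = -9.81 m/s².
v = v₀ + at → t = (0 − 30.0) / -9.81 = 3.06 s
v² = v₀² + 2aΔx → Δx = (0² − 30.0²)/(2·-9.81) = 45.9 m

Phase 2 (falling): v₀ = 0 m/s, a = -9.81 m/s².
Falls 31.9 m from rest: t = √(2·31.9/9.81) = 2.55 s; v = g·t = 25.0 m/s.
Final speed = 25.0 m/s

25.01 m/s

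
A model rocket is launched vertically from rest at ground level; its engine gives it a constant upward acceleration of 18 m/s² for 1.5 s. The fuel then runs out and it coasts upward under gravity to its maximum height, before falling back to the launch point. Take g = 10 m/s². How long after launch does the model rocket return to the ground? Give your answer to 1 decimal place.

7.6 s

Phase 1 (powered ascent): v₀ = 0 m/s, a = 18 m/s².
v = v₀ + at = 0 + (18)(1.5) = 27.0 m/s
Δx = v₀t + ½at² = 0·1.5 + 0.5·18·1.5² = 20.2 m

Phase 2 (coasting upward): v₀ = 27.0 m/s, a = -10 m/s².
v = v₀ + at → t = (0 − 27.0) / -10 = 2.70 s
v² = v₀² + 2aΔx → Δx = (0² − 27.0²)/(2·-10) = 36.5 m

Phase 3 (free fall): v₀ = 0 m/s, a = -10 m/s².
Falls 56.7 m from rest: t = √(2·56.7/10) = 3.37 s; v = g·t = 33.7 m/s.
Total time = 1.50 + 2.70 + 3.37 = 7.57 s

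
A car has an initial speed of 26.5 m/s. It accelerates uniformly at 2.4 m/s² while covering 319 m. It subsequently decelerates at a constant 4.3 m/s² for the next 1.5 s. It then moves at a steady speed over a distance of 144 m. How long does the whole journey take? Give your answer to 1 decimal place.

13.7 s

Phase 1 (accelerating): v₀ = 26.5 m/s, a = 2.4 m/s².
v² = v₀² + 2aΔx = 26.5² + 2·2.4·319 = 2230 → v = 47.3 m/s
t = (v − v₀)/a = (47.3 − 26.5)/2.4 = 8.65 s

Phase 2 (decelerating): v₀ = 47.3 m/s, a = -4.3 m/s².
v = v₀ + at = 47.3 + (-4.3)(1.5) = 40.8 m/s
Δx = v₀t + ½at² = 47.3·1.5 + 0.5·-4.3·1.5² = 66.1 m

Phase 3 (constant speed): v₀ = 40.8 m/s, a = 0 m/s².
Constant speed: t = d/v = 144/40.8 = 3.53 s
Total time = 8.65 + 1.50 + 3.53 = 13.7 s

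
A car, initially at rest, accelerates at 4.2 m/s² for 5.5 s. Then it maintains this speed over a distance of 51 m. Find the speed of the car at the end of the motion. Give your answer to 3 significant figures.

Phase 1 (accelerating): v₀ = 0 m/s, a = 4.2 m/s².
v = v₀ + at = 0 + (4.2)(5.5) = 23.1 m/s
Δx = v₀t + ½at² = 0·5.5 + 0.5·4.2·5.5² = 63.5 m

Phase 2 (constant speed): v₀ = 23.1 m/s, a = 0 m/s².
Constant speed: t = d/v = 51/23.1 = 2.21 s
Final speed = 23.1 m/s

23.1 m/s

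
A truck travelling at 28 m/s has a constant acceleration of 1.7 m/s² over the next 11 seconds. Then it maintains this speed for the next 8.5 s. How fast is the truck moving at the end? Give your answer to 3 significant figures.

Phase 1 (accelerating): v₀ = 28.0 m/s, a = 1.7 m/s².
v = v₀ + at = 28.0 + (1.7)(11) = 46.7 m/s
Δx = v₀t + ½at² = 28.0·11 + 0.5·1.7·11² = 411 m

Phase 2 (constant speed): v₀ = 46.7 m/s, a = 0 m/s².
v = v₀ + at = 46.7 + (0)(8.5) = 46.7 m/s
Δx = v₀t + ½at² = 46.7·8.5 + 0.5·0·8.5² = 397 m
Final speed = 46.7 m/s

46.7 m/s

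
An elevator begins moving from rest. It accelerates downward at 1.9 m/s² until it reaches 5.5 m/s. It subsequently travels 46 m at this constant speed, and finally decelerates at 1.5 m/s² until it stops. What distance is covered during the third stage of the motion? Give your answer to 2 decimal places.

10.08 m

Phase 1 (accelerating): v₀ = 0 m/s, a = 1.9 m/s².
v = v₀ + at → t = (5.5 − 0) / 1.9 = 2.89 s
v² = v₀² + 2aΔx → Δx = (5.5² − 0²)/(2·1.9) = 7.96 m

Phase 2 (constant speed): v₀ = 5.50 m/s, a = 0 m/s².
Constant speed: t = d/v = 46/5.50 = 8.36 s

Phase 3 (decelerating): v₀ = 5.50 m/s, a = -1.5 m/s².
v = v₀ + at → t = (0 − 5.50) / -1.5 = 3.67 s
v² = v₀² + 2aΔx → Δx = (0² − 5.50²)/(2·-1.5) = 10.1 m
Distance in phase 3 = 10.1 m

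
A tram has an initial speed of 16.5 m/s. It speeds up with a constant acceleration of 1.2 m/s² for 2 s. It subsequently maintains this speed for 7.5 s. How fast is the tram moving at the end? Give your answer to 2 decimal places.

Phase 1 (accelerating): v₀ = 16.5 m/s, a = 1.2 m/s².
v = v₀ + at = 16.5 + (1.2)(2) = 18.9 m/s
Δx = v₀t + ½at² = 16.5·2 + 0.5·1.2·2² = 35.4 m

Phase 2 (constant speed): v₀ = 18.9 m/s, a = 0 m/s².
v = v₀ + at = 18.9 + (0)(7.5) = 18.9 m/s
Δx = v₀t + ½at² = 18.9·7.5 + 0.5·0·7.5² = 142 m
Final speed = 18.9 m/s

18.90 m/s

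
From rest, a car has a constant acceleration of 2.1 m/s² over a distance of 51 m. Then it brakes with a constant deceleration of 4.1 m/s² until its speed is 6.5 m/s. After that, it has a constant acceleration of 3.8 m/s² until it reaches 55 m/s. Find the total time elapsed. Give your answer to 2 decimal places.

21.72 s

Phase 1 (accelerating): v₀ = 0 m/s, a = 2.1 m/s².
v² = v₀² + 2aΔx = 0² + 2·2.1·51 = 214 → v = 14.6 m/s
t = (v − v₀)/a = (14.6 − 0)/2.1 = 6.97 s

Phase 2 (decelerating): v₀ = 14.6 m/s, a = -4.1 m/s².
v = v₀ + at → t = (6.5 − 14.6) / -4.1 = 1.98 s
v² = v₀² + 2aΔx → Δx = (6.5² − 14.6²)/(2·-4.1) = 21.0 m

Phase 3 (accelerating): v₀ = 6.50 m/s, a = 3.8 m/s².
v = v₀ + at → t = (55 − 6.50) / 3.8 = 12.8 s
v² = v₀² + 2aΔx → Δx = (55² − 6.50²)/(2·3.8) = 392 m
Total time = 6.97 + 1.98 + 12.8 = 21.7 s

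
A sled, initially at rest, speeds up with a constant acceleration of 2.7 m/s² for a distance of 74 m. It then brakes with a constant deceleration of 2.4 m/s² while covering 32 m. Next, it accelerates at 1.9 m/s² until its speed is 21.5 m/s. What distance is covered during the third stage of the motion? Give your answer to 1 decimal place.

56.9 m

Phase 1 (accelerating): v₀ = 0 m/s, a = 2.7 m/s².
v² = v₀² + 2aΔx = 0² + 2·2.7·74 = 400 → v = 20.0 m/s
t = (v − v₀)/a = (20.0 − 0)/2.7 = 7.40 s

Phase 2 (decelerating): v₀ = 20.0 m/s, a = -2.4 m/s².
v² = v₀² + 2aΔx = 20.0² + 2·-2.4·32 = 246 → v = 15.7 m/s
t = (v − v₀)/a = (15.7 − 20.0)/-2.4 = 1.79 s

Phase 3 (accelerating): v₀ = 15.7 m/s, a = 1.9 m/s².
v = v₀ + at → t = (21.5 − 15.7) / 1.9 = 3.06 s
v² = v₀² + 2aΔx → Δx = (21.5² − 15.7²)/(2·1.9) = 56.9 m
Distance in phase 3 = 56.9 m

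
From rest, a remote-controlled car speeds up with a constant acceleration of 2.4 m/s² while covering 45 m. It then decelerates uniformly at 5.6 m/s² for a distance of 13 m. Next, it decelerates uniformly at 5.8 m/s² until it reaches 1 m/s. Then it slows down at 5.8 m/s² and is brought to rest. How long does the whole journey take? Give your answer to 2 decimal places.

8.70 s

Phase 1 (accelerating): v₀ = 0 m/s, a = 2.4 m/s².
v² = v₀² + 2aΔx = 0² + 2·2.4·45 = 216 → v = 14.7 m/s
t = (v − v₀)/a = (14.7 − 0)/2.4 = 6.12 s

Phase 2 (decelerating): v₀ = 14.7 m/s, a = -5.6 m/s².
v² = v₀² + 2aΔx = 14.7² + 2·-5.6·13 = 70.4 → v = 8.39 m/s
t = (v − v₀)/a = (8.39 − 14.7)/-5.6 = 1.13 s

Phase 3 (decelerating): v₀ = 8.39 m/s, a = -5.8 m/s².
v = v₀ + at → t = (1 − 8.39) / -5.8 = 1.27 s
v² = v₀² + 2aΔx → Δx = (1² − 8.39²)/(2·-5.8) = 5.98 m

Phase 4 (decelerating): v₀ = 1.00 m/s, a = -5.8 m/s².
v = v₀ + at → t = (0 − 1.00) / -5.8 = 0.172 s
v² = v₀² + 2aΔx → Δx = (0² − 1.00²)/(2·-5.8) = 0.0862 m
Total time = 6.12 + 1.13 + 1.27 + 0.172 = 8.70 s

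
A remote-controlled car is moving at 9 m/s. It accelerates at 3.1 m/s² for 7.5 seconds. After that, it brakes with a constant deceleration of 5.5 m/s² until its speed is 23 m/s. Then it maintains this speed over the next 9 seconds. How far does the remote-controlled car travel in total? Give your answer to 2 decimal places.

408.15 m

Phase 1 (accelerating): v₀ = 9.00 m/s, a = 3.1 m/s².
v = v₀ + at = 9.00 + (3.1)(7.5) = 32.2 m/s
Δx = v₀t + ½at² = 9.00·7.5 + 0.5·3.1·7.5² = 155 m

Phase 2 (decelerating): v₀ = 32.2 m/s, a = -5.5 m/s².
v = v₀ + at → t = (23 − 32.2) / -5.5 = 1.68 s
v² = v₀² + 2aΔx → Δx = (23² − 32.2²)/(2·-5.5) = 46.5 m

Phase 3 (constant speed): v₀ = 23.0 m/s, a = 0 m/s².
v = v₀ + at = 23.0 + (0)(9) = 23.0 m/s
Δx = v₀t + ½at² = 23.0·9 + 0.5·0·9² = 207 m
Total distance = 155 + 46.5 + 207 = 408 m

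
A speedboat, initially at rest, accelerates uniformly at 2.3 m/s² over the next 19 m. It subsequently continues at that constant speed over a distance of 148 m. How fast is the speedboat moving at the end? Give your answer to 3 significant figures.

Phase 1 (accelerating): v₀ = 0 m/s, a = 2.3 m/s².
v² = v₀² + 2aΔx = 0² + 2·2.3·19 = 87.4 → v = 9.35 m/s
t = (v − v₀)/a = (9.35 − 0)/2.3 = 4.06 s

Phase 2 (constant speed): v₀ = 9.35 m/s, a = 0 m/s².
Constant speed: t = d/v = 148/9.35 = 15.8 s
Final speed = 9.35 m/s

9.35 m/s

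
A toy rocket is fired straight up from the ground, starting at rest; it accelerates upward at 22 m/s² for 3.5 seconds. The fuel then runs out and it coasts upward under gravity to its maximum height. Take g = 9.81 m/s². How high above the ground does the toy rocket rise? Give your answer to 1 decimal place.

436.9 m

Phase 1 (powered ascent): v₀ = 0 m/s, a = 22 m/s².
v = v₀ + at = 0 + (22)(3.5) = 77.0 m/s
Δx = v₀t + ½at² = 0·3.5 + 0.5·22·3.5² = 135 m

Phase 2 (coasting upward): v₀ = 77.0 m/s, a = -9.81 m/s².
v = v₀ + at → t = (0 − 77.0) / -9.81 = 7.85 s
v² = v₀² + 2aΔx → Δx = (0² − 77.0²)/(2·-9.81) = 302 m
Maximum height = 135 + 302 = 437 m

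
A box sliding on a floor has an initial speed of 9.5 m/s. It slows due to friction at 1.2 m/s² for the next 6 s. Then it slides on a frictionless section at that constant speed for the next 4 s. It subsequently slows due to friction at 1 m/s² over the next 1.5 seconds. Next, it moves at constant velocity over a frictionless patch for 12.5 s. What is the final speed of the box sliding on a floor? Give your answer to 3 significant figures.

0.800 m/s

Phase 1 (decelerating): v₀ = 9.50 m/s, a = -1.2 m/s².
v = v₀ + at = 9.50 + (-1.2)(6) = 2.30 m/s
Δx = v₀t + ½at² = 9.50·6 + 0.5·-1.2·6² = 35.4 m

Phase 2 (constant speed): v₀ = 2.30 m/s, a = 0 m/s².
v = v₀ + at = 2.30 + (0)(4) = 2.30 m/s
Δx = v₀t + ½at² = 2.30·4 + 0.5·0·4² = 9.20 m

Phase 3 (decelerating): v₀ = 2.30 m/s, a = -1 m/s².
v = v₀ + at = 2.30 + (-1)(1.5) = 0.800 m/s
Δx = v₀t + ½at² = 2.30·1.5 + 0.5·-1·1.5² = 2.33 m

Phase 4 (constant speed): v₀ = 0.800 m/s, a = 0 m/s².
v = v₀ + at = 0.800 + (0)(12.5) = 0.800 m/s
Δx = v₀t + ½at² = 0.800·12.5 + 0.5·0·12.5² = 10.0 m
Final speed = 0.800 m/s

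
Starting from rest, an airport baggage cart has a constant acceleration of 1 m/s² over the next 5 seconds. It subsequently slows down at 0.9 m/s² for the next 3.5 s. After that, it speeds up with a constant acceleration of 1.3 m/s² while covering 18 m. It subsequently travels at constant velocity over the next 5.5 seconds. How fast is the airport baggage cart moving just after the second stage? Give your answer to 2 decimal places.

1.85 m/s

Phase 1 (accelerating): v₀ = 0 m/s, a = 1 m/s².
v = v₀ + at = 0 + (1)(5) = 5.00 m/s
Δx = v₀t + ½at² = 0·5 + 0.5·1·5² = 12.5 m

Phase 2 (decelerating): v₀ = 5.00 m/s, a = -0.9 m/s².
v = v₀ + at = 5.00 + (-0.9)(3.5) = 1.85 m/s
Δx = v₀t + ½at² = 5.00·3.5 + 0.5·-0.9·3.5² = 12.0 m
Speed at end of phase 2 = 1.85 m/s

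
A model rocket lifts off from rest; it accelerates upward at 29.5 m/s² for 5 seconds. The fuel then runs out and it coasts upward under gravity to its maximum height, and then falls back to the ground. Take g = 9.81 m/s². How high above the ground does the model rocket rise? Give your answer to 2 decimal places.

Phase 1 (powered ascent): v₀ = 0 m/s, a = 29.5 m/s².
v = v₀ + at = 0 + (29.5)(5) = 148 m/s
Δx = v₀t + ½at² = 0·5 + 0.5·29.5·5² = 369 m

Phase 2 (coasting upward): v₀ = 148 m/s, a = -9.81 m/s².
v = v₀ + at → t = (0 − 148) / -9.81 = 15.0 s
v² = v₀² + 2aΔx → Δx = (0² − 148²)/(2·-9.81) = 1110 m
Maximum height = 369 + 1110 = 1480 m

1477.63 m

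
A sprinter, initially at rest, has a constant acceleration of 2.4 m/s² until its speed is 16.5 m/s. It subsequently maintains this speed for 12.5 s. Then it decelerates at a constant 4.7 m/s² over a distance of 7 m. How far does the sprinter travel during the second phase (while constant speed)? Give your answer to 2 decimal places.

206.25 m

Phase 1 (accelerating): v₀ = 0 m/s, a = 2.4 m/s².
v = v₀ + at → t = (16.5 − 0) / 2.4 = 6.88 s
v² = v₀² + 2aΔx → Δx = (16.5² − 0²)/(2·2.4) = 56.7 m

Phase 2 (constant speed): v₀ = 16.5 m/s, a = 0 m/s².
v = v₀ + at = 16.5 + (0)(12.5) = 16.5 m/s
Δx = v₀t + ½at² = 16.5·12.5 + 0.5·0·12.5² = 206 m
Distance in phase 2 = 206 m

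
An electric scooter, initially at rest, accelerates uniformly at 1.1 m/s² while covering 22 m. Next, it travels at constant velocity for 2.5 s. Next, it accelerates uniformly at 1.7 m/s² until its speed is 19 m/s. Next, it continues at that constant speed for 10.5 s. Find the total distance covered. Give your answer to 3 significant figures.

Phase 1 (accelerating): v₀ = 0 m/s, a = 1.1 m/s².
v² = v₀² + 2aΔx = 0² + 2·1.1·22 = 48.4 → v = 6.96 m/s
t = (v − v₀)/a = (6.96 − 0)/1.1 = 6.32 s

Phase 2 (constant speed): v₀ = 6.96 m/s, a = 0 m/s².
v = v₀ + at = 6.96 + (0)(2.5) = 6.96 m/s
Δx = v₀t + ½at² = 6.96·2.5 + 0.5·0·2.5² = 17.4 m

Phase 3 (accelerating): v₀ = 6.96 m/s, a = 1.7 m/s².
v = v₀ + at → t = (19 − 6.96) / 1.7 = 7.08 s
v² = v₀² + 2aΔx → Δx = (19² − 6.96²)/(2·1.7) = 91.9 m

Phase 4 (constant speed): v₀ = 19.0 m/s, a = 0 m/s².
v = v₀ + at = 19.0 + (0)(10.5) = 19.0 m/s
Δx = v₀t + ½at² = 19.0·10.5 + 0.5·0·10.5² = 200 m
Total distance = 22.0 + 17.4 + 91.9 + 200 = 331 m

331 m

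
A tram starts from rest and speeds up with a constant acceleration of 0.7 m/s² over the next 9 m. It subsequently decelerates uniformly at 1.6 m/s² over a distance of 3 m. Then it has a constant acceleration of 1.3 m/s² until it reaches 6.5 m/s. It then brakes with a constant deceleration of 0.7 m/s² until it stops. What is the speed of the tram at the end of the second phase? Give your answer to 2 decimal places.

Phase 1 (accelerating): v₀ = 0 m/s, a = 0.7 m/s².
v² = v₀² + 2aΔx = 0² + 2·0.7·9 = 12.6 → v = 3.55 m/s
t = (v − v₀)/a = (3.55 − 0)/0.7 = 5.07 s

Phase 2 (decelerating): v₀ = 3.55 m/s, a = -1.6 m/s².
v² = v₀² + 2aΔx = 3.55² + 2·-1.6·3 = 3.00 → v = 1.73 m/s
t = (v − v₀)/a = (1.73 − 3.55)/-1.6 = 1.14 s
Speed at end of phase 2 = 1.73 m/s

1.73 m/s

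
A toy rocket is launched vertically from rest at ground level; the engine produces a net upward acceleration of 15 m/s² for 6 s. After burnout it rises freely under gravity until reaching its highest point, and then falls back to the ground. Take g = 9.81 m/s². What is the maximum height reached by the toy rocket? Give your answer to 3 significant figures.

Phase 1 (powered ascent): v₀ = 0 m/s, a = 15 m/s².
v = v₀ + at = 0 + (15)(6) = 90.0 m/s
Δx = v₀t + ½at² = 0·6 + 0.5·15·6² = 270 m

Phase 2 (coasting upward): v₀ = 90.0 m/s, a = -9.81 m/s².
v = v₀ + at → t = (0 − 90.0) / -9.81 = 9.17 s
v² = v₀² + 2aΔx → Δx = (0² − 90.0²)/(2·-9.81) = 413 m
Maximum height = 270 + 413 = 683 m

683 m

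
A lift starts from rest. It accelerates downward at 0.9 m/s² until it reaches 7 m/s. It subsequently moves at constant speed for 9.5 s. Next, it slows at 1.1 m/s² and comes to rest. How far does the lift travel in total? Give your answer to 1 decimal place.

Phase 1 (accelerating): v₀ = 0 m/s, a = 0.9 m/s².
v = v₀ + at → t = (7 − 0) / 0.9 = 7.78 s
v² = v₀² + 2aΔx → Δx = (7² − 0²)/(2·0.9) = 27.2 m

Phase 2 (constant speed): v₀ = 7.00 m/s, a = 0 m/s².
v = v₀ + at = 7.00 + (0)(9.5) = 7.00 m/s
Δx = v₀t + ½at² = 7.00·9.5 + 0.5·0·9.5² = 66.5 m

Phase 3 (decelerating): v₀ = 7.00 m/s, a = -1.1 m/s².
v = v₀ + at → t = (0 − 7.00) / -1.1 = 6.36 s
v² = v₀² + 2aΔx → Δx = (0² − 7.00²)/(2·-1.1) = 22.3 m
Total distance = 27.2 + 66.5 + 22.3 = 116 m

116.0 m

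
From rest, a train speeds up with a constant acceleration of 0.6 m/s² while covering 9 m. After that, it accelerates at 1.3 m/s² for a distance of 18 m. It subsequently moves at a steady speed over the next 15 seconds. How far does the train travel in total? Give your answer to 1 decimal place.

Phase 1 (accelerating): v₀ = 0 m/s, a = 0.6 m/s².
v² = v₀² + 2aΔx = 0² + 2·0.6·9 = 10.8 → v = 3.29 m/s
t = (v − v₀)/a = (3.29 − 0)/0.6 = 5.48 s

Phase 2 (accelerating): v₀ = 3.29 m/s, a = 1.3 m/s².
v² = v₀² + 2aΔx = 3.29² + 2·1.3·18 = 57.6 → v = 7.59 m/s
t = (v − v₀)/a = (7.59 − 3.29)/1.3 = 3.31 s

Phase 3 (constant speed): v₀ = 7.59 m/s, a = 0 m/s².
v = v₀ + at = 7.59 + (0)(15) = 7.59 m/s
Δx = v₀t + ½at² = 7.59·15 + 0.5·0·15² = 114 m
Total distance = 9.00 + 18.0 + 114 = 141 m

140.8 m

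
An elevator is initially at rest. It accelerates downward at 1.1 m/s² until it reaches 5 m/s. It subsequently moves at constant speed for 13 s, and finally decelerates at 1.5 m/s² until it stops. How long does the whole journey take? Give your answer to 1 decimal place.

Phase 1 (accelerating): v₀ = 0 m/s, a = 1.1 m/s².
v = v₀ + at → t = (5 − 0) / 1.1 = 4.55 s
v² = v₀² + 2aΔx → Δx = (5² − 0²)/(2·1.1) = 11.4 m

Phase 2 (constant speed): v₀ = 5.00 m/s, a = 0 m/s².
v = v₀ + at = 5.00 + (0)(13) = 5.00 m/s
Δx = v₀t + ½at² = 5.00·13 + 0.5·0·13² = 65.0 m

Phase 3 (decelerating): v₀ = 5.00 m/s, a = -1.5 m/s².
v = v₀ + at → t = (0 − 5.00) / -1.5 = 3.33 s
v² = v₀² + 2aΔx → Δx = (0² − 5.00²)/(2·-1.5) = 8.33 m
Total time = 4.55 + 13.0 + 3.33 = 20.9 s

20.9 s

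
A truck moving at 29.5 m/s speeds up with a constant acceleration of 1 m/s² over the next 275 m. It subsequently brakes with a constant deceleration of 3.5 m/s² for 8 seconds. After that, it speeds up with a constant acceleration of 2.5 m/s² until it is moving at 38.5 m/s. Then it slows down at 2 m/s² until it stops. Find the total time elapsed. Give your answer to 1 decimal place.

47.0 s

Phase 1 (accelerating): v₀ = 29.5 m/s, a = 1 m/s².
v² = v₀² + 2aΔx = 29.5² + 2·1·275 = 1420 → v = 37.7 m/s
t = (v − v₀)/a = (37.7 − 29.5)/1 = 8.19 s

Phase 2 (decelerating): v₀ = 37.7 m/s, a = -3.5 m/s².
v = v₀ + at = 37.7 + (-3.5)(8) = 9.69 m/s
Δx = v₀t + ½at² = 37.7·8 + 0.5·-3.5·8² = 189 m

Phase 3 (accelerating): v₀ = 9.69 m/s, a = 2.5 m/s².
v = v₀ + at → t = (38.5 − 9.69) / 2.5 = 11.5 s
v² = v₀² + 2aΔx → Δx = (38.5² − 9.69²)/(2·2.5) = 278 m

Phase 4 (decelerating): v₀ = 38.5 m/s, a = -2 m/s².
v = v₀ + at → t = (0 − 38.5) / -2 = 19.2 s
v² = v₀² + 2aΔx → Δx = (0² − 38.5²)/(2·-2) = 371 m
Total time = 8.19 + 8.00 + 11.5 + 19.2 = 47.0 s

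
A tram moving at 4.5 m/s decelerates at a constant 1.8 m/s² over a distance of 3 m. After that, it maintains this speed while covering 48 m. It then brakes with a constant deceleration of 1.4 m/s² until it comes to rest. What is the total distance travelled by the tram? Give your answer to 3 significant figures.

54.4 m

Phase 1 (decelerating): v₀ = 4.50 m/s, a = -1.8 m/s².
v² = v₀² + 2aΔx = 4.50² + 2·-1.8·3 = 9.45 → v = 3.07 m/s
t = (v − v₀)/a = (3.07 − 4.50)/-1.8 = 0.792 s

Phase 2 (constant speed): v₀ = 3.07 m/s, a = 0 m/s².
Constant speed: t = d/v = 48/3.07 = 15.6 s

Phase 3 (decelerating): v₀ = 3.07 m/s, a = -1.4 m/s².
v = v₀ + at → t = (0 − 3.07) / -1.4 = 2.20 s
v² = v₀² + 2aΔx → Δx = (0² − 3.07²)/(2·-1.4) = 3.38 m
Total distance = 3.00 + 48.0 + 3.38 = 54.4 m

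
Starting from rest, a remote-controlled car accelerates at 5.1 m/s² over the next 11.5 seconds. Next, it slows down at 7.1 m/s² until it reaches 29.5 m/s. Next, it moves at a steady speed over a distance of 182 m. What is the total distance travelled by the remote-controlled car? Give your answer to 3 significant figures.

Phase 1 (accelerating): v₀ = 0 m/s, a = 5.1 m/s².
v = v₀ + at = 0 + (5.1)(11.5) = 58.6 m/s
Δx = v₀t + ½at² = 0·11.5 + 0.5·5.1·11.5² = 337 m

Phase 2 (decelerating): v₀ = 58.6 m/s, a = -7.1 m/s².
v = v₀ + at → t = (29.5 − 58.6) / -7.1 = 4.11 s
v² = v₀² + 2aΔx → Δx = (29.5² − 58.6²)/(2·-7.1) = 181 m

Phase 3 (constant speed): v₀ = 29.5 m/s, a = 0 m/s².
Constant speed: t = d/v = 182/29.5 = 6.17 s
Total distance = 337 + 181 + 182 = 700 m

700 m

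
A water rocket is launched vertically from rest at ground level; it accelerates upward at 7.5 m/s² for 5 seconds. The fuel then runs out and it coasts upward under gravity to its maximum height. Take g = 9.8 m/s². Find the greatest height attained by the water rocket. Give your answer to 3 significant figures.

Phase 1 (powered ascent): v₀ = 0 m/s, a = 7.5 m/s².
v = v₀ + at = 0 + (7.5)(5) = 37.5 m/s
Δx = v₀t + ½at² = 0·5 + 0.5·7.5·5² = 93.8 m

Phase 2 (coasting upward): v₀ = 37.5 m/s, a = -9.8 m/s².
v = v₀ + at → t = (0 − 37.5) / -9.8 = 3.83 s
v² = v₀² + 2aΔx → Δx = (0² − 37.5²)/(2·-9.8) = 71.7 m
Maximum height = 93.8 + 71.7 = 165 m

165 m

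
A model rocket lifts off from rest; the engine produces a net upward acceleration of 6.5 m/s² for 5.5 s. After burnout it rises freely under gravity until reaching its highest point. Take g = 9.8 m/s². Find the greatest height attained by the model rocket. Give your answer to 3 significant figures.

164 m

Phase 1 (powered ascent): v₀ = 0 m/s, a = 6.5 m/s².
v = v₀ + at = 0 + (6.5)(5.5) = 35.8 m/s
Δx = v₀t + ½at² = 0·5.5 + 0.5·6.5·5.5² = 98.3 m

Phase 2 (coasting upward): v₀ = 35.8 m/s, a = -9.8 m/s².
v = v₀ + at → t = (0 − 35.8) / -9.8 = 3.65 s
v² = v₀² + 2aΔx → Δx = (0² − 35.8²)/(2·-9.8) = 65.2 m
Maximum height = 98.3 + 65.2 = 164 m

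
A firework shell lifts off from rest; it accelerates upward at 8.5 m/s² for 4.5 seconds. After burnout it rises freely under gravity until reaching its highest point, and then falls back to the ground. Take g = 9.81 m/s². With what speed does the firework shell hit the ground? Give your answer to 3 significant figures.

56.1 m/s

Phase 1 (powered ascent): v₀ = 0 m/s, a = 8.5 m/s².
v = v₀ + at = 0 + (8.5)(4.5) = 38.2 m/s
Δx = v₀t + ½at² = 0·4.5 + 0.5·8.5·4.5² = 86.1 m

Phase 2 (coasting upward): v₀ = 38.2 m/s, a = -9.81 m/s².
v = v₀ + at → t = (0 − 38.2) / -9.81 = 3.90 s
v² = v₀² + 2aΔx → Δx = (0² − 38.2²)/(2·-9.81) = 74.6 m

Phase 3 (free fall): v₀ = 0 m/s, a = -9.81 m/s².
Falls 161 m from rest: t = √(2·161/9.81) = 5.72 s; v = g·t = 56.1 m/s.
Impact speed = 56.1 m/s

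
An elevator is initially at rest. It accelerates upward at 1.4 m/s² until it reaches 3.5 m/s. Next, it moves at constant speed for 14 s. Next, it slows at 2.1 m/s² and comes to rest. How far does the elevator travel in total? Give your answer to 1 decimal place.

Phase 1 (accelerating): v₀ = 0 m/s, a = 1.4 m/s².
v = v₀ + at → t = (3.5 − 0) / 1.4 = 2.50 s
v² = v₀² + 2aΔx → Δx = (3.5² − 0²)/(2·1.4) = 4.38 m

Phase 2 (constant speed): v₀ = 3.50 m/s, a = 0 m/s².
v = v₀ + at = 3.50 + (0)(14) = 3.50 m/s
Δx = v₀t + ½at² = 3.50·14 + 0.5·0·14² = 49.0 m

Phase 3 (decelerating): v₀ = 3.50 m/s, a = -2.1 m/s².
v = v₀ + at → t = (0 − 3.50) / -2.1 = 1.67 s
v² = v₀² + 2aΔx → Δx = (0² − 3.50²)/(2·-2.1) = 2.92 m
Total distance = 4.38 + 49.0 + 2.92 = 56.3 m

56.3 m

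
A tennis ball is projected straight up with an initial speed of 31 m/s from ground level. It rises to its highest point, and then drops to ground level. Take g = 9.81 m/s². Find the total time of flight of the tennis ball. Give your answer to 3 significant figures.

Phase 1 (rising): v₀ = 31.0 m/s, a = -9.81 m/s².
v = v₀ + at → t = (0 − 31.0) / -9.81 = 3.16 s
v² = v₀² + 2aΔx → Δx = (0² − 31.0²)/(2·-9.81) = 49.0 m

Phase 2 (falling): v₀ = 0 m/s, a = -9.81 m/s².
Falls 49.0 m from rest: t = √(2·49.0/9.81) = 3.16 s; v = g·t = 31.0 m/s.
Total time = 3.16 + 3.16 = 6.32 s

6.32 s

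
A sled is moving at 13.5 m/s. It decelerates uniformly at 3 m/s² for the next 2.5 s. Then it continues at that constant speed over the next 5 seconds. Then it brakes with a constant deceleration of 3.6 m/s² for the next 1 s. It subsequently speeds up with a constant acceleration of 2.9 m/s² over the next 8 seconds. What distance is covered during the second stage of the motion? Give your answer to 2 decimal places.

30.00 m

Phase 1 (decelerating): v₀ = 13.5 m/s, a = -3 m/s².
v = v₀ + at = 13.5 + (-3)(2.5) = 6.00 m/s
Δx = v₀t + ½at² = 13.5·2.5 + 0.5·-3·2.5² = 24.4 m

Phase 2 (constant speed): v₀ = 6.00 m/s, a = 0 m/s².
v = v₀ + at = 6.00 + (0)(5) = 6.00 m/s
Δx = v₀t + ½at² = 6.00·5 + 0.5·0·5² = 30.0 m
Distance in phase 2 = 30.0 m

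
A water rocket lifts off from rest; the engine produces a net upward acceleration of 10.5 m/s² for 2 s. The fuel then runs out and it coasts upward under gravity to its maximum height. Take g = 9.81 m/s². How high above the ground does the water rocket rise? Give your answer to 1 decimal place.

43.5 m

Phase 1 (powered ascent): v₀ = 0 m/s, a = 10.5 m/s².
v = v₀ + at = 0 + (10.5)(2) = 21.0 m/s
Δx = v₀t + ½at² = 0·2 + 0.5·10.5·2² = 21.0 m

Phase 2 (coasting upward): v₀ = 21.0 m/s, a = -9.81 m/s².
v = v₀ + at → t = (0 − 21.0) / -9.81 = 2.14 s
v² = v₀² + 2aΔx → Δx = (0² − 21.0²)/(2·-9.81) = 22.5 m
Maximum height = 21.0 + 22.5 = 43.5 m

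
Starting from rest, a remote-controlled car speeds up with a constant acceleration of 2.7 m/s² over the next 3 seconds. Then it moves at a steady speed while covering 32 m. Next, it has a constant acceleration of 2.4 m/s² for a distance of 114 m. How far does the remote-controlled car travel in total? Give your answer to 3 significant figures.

Phase 1 (accelerating): v₀ = 0 m/s, a = 2.7 m/s².
v = v₀ + at = 0 + (2.7)(3) = 8.10 m/s
Δx = v₀t + ½at² = 0·3 + 0.5·2.7·3² = 12.2 m

Phase 2 (constant speed): v₀ = 8.10 m/s, a = 0 m/s².
Constant speed: t = d/v = 32/8.10 = 3.95 s

Phase 3 (accelerating): v₀ = 8.10 m/s, a = 2.4 m/s².
v² = v₀² + 2aΔx = 8.10² + 2·2.4·114 = 613 → v = 24.8 m/s
t = (v − v₀)/a = (24.8 − 8.10)/2.4 = 6.94 s
Total distance = 12.2 + 32.0 + 114 = 158 m

158 m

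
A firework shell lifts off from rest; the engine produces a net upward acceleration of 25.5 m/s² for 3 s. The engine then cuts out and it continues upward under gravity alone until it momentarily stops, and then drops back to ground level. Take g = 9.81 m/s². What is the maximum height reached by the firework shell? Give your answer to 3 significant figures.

Phase 1 (powered ascent): v₀ = 0 m/s, a = 25.5 m/s².
v = v₀ + at = 0 + (25.5)(3) = 76.5 m/s
Δx = v₀t + ½at² = 0·3 + 0.5·25.5·3² = 115 m

Phase 2 (coasting upward): v₀ = 76.5 m/s, a = -9.81 m/s².
v = v₀ + at → t = (0 − 76.5) / -9.81 = 7.80 s
v² = v₀² + 2aΔx → Δx = (0² − 76.5²)/(2·-9.81) = 298 m
Maximum height = 115 + 298 = 413 m

413 m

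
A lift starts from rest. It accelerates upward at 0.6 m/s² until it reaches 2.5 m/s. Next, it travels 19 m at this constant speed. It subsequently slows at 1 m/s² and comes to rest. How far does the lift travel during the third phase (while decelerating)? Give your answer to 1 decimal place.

Phase 1 (accelerating): v₀ = 0 m/s, a = 0.6 m/s².
v = v₀ + at → t = (2.5 − 0) / 0.6 = 4.17 s
v² = v₀² + 2aΔx → Δx = (2.5² − 0²)/(2·0.6) = 5.21 m

Phase 2 (constant speed): v₀ = 2.50 m/s, a = 0 m/s².
Constant speed: t = d/v = 19/2.50 = 7.60 s

Phase 3 (decelerating): v₀ = 2.50 m/s, a = -1 m/s².
v = v₀ + at → t = (0 − 2.50) / -1 = 2.50 s
v² = v₀² + 2aΔx → Δx = (0² − 2.50²)/(2·-1) = 3.12 m
Distance in phase 3 = 3.12 m

3.1 m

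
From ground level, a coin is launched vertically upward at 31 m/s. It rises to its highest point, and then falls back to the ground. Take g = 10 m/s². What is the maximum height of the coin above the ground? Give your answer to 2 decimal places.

48.05 m

Phase 1 (rising): v₀ = 31.0 m/s, a = -10 m/s².
v = v₀ + at → t = (0 − 31.0) / -10 = 3.10 s
v² = v₀² + 2aΔx → Δx = (0² − 31.0²)/(2·-10) = 48.0 m
Maximum height = 48.0 m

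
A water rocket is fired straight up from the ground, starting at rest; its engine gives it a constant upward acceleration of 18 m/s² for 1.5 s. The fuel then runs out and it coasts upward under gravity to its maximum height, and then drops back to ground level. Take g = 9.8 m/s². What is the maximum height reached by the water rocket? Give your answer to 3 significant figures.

57.4 m

Phase 1 (powered ascent): v₀ = 0 m/s, a = 18 m/s².
v = v₀ + at = 0 + (18)(1.5) = 27.0 m/s
Δx = v₀t + ½at² = 0·1.5 + 0.5·18·1.5² = 20.2 m

Phase 2 (coasting upward): v₀ = 27.0 m/s, a = -9.8 m/s².
v = v₀ + at → t = (0 − 27.0) / -9.8 = 2.76 s
v² = v₀² + 2aΔx → Δx = (0² − 27.0²)/(2·-9.8) = 37.2 m
Maximum height = 20.2 + 37.2 = 57.4 m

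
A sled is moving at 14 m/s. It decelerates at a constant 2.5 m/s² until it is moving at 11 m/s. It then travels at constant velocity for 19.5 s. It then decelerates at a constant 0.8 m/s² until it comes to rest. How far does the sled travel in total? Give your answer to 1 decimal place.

305.1 m

Phase 1 (decelerating): v₀ = 14.0 m/s, a = -2.5 m/s².
v = v₀ + at → t = (11 − 14.0) / -2.5 = 1.20 s
v² = v₀² + 2aΔx → Δx = (11² − 14.0²)/(2·-2.5) = 15.0 m

Phase 2 (constant speed): v₀ = 11.0 m/s, a = 0 m/s².
v = v₀ + at = 11.0 + (0)(19.5) = 11.0 m/s
Δx = v₀t + ½at² = 11.0·19.5 + 0.5·0·19.5² = 214 m

Phase 3 (decelerating): v₀ = 11.0 m/s, a = -0.8 m/s².
v = v₀ + at → t = (0 − 11.0) / -0.8 = 13.8 s
v² = v₀² + 2aΔx → Δx = (0² − 11.0²)/(2·-0.8) = 75.6 m
Total distance = 15.0 + 214 + 75.6 = 305 m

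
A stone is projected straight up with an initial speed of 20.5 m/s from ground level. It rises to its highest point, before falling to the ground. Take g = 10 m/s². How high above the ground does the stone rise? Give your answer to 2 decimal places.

21.01 m

Phase 1 (rising): v₀ = 20.5 m/s, a = -10 m/s².
v = v₀ + at → t = (0 − 20.5) / -10 = 2.05 s
v² = v₀² + 2aΔx → Δx = (0² − 20.5²)/(2·-10) = 21.0 m
Maximum height = 21.0 m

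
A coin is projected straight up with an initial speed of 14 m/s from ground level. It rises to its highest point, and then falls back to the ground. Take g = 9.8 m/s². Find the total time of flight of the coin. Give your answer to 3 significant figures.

2.86 s

Phase 1 (rising): v₀ = 14.0 m/s, a = -9.8 m/s².
v = v₀ + at → t = (0 − 14.0) / -9.8 = 1.43 s
v² = v₀² + 2aΔx → Δx = (0² − 14.0²)/(2·-9.8) = 10.0 m

Phase 2 (falling): v₀ = 0 m/s, a = -9.8 m/s².
Falls 10.0 m from rest: t = √(2·10.0/9.8) = 1.43 s; v = g·t = 14.0 m/s.
Total time = 1.43 + 1.43 = 2.86 s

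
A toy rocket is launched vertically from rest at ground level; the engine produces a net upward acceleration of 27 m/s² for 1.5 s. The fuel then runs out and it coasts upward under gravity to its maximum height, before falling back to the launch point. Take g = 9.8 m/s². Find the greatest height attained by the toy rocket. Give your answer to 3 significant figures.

Phase 1 (powered ascent): v₀ = 0 m/s, a = 27 m/s².
v = v₀ + at = 0 + (27)(1.5) = 40.5 m/s
Δx = v₀t + ½at² = 0·1.5 + 0.5·27·1.5² = 30.4 m

Phase 2 (coasting upward): v₀ = 40.5 m/s, a = -9.8 m/s².
v = v₀ + at → t = (0 − 40.5) / -9.8 = 4.13 s
v² = v₀² + 2aΔx → Δx = (0² − 40.5²)/(2·-9.8) = 83.7 m
Maximum height = 30.4 + 83.7 = 114 m

114 m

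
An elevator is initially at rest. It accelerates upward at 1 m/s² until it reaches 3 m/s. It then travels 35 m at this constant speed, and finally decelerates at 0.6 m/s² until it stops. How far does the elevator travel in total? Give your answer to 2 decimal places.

Phase 1 (accelerating): v₀ = 0 m/s, a = 1 m/s².
v = v₀ + at → t = (3 − 0) / 1 = 3.00 s
v² = v₀² + 2aΔx → Δx = (3² − 0²)/(2·1) = 4.50 m

Phase 2 (constant speed): v₀ = 3.00 m/s, a = 0 m/s².
Constant speed: t = d/v = 35/3.00 = 11.7 s

Phase 3 (decelerating): v₀ = 3.00 m/s, a = -0.6 m/s².
v = v₀ + at → t = (0 − 3.00) / -0.6 = 5.00 s
v² = v₀² + 2aΔx → Δx = (0² − 3.00²)/(2·-0.6) = 7.50 m
Total distance = 4.50 + 35.0 + 7.50 = 47.0 m

47.00 m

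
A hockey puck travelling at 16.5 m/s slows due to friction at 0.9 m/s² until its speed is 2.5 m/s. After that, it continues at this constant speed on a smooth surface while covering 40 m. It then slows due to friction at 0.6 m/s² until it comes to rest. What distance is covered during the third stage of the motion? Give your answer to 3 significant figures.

5.21 m

Phase 1 (decelerating): v₀ = 16.5 m/s, a = -0.9 m/s².
v = v₀ + at → t = (2.5 − 16.5) / -0.9 = 15.6 s
v² = v₀² + 2aΔx → Δx = (2.5² − 16.5²)/(2·-0.9) = 148 m

Phase 2 (constant speed): v₀ = 2.50 m/s, a = 0 m/s².
Constant speed: t = d/v = 40/2.50 = 16.0 s

Phase 3 (decelerating): v₀ = 2.50 m/s, a = -0.6 m/s².
v = v₀ + at → t = (0 − 2.50) / -0.6 = 4.17 s
v² = v₀² + 2aΔx → Δx = (0² − 2.50²)/(2·-0.6) = 5.21 m
Distance in phase 3 = 5.21 m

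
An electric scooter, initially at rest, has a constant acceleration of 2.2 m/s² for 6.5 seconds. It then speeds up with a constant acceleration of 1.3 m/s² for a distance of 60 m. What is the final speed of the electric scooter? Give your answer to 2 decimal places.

Phase 1 (accelerating): v₀ = 0 m/s, a = 2.2 m/s².
v = v₀ + at = 0 + (2.2)(6.5) = 14.3 m/s
Δx = v₀t + ½at² = 0·6.5 + 0.5·2.2·6.5² = 46.5 m

Phase 2 (accelerating): v₀ = 14.3 m/s, a = 1.3 m/s².
v² = v₀² + 2aΔx = 14.3² + 2·1.3·60 = 360 → v = 19.0 m/s
t = (v − v₀)/a = (19.0 − 14.3)/1.3 = 3.61 s
Final speed = 19.0 m/s

18.99 m/s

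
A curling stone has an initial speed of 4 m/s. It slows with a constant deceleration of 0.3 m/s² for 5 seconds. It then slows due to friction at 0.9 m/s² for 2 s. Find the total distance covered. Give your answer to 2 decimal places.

Phase 1 (decelerating): v₀ = 4.00 m/s, a = -0.3 m/s².
v = v₀ + at = 4.00 + (-0.3)(5) = 2.50 m/s
Δx = v₀t + ½at² = 4.00·5 + 0.5·-0.3·5² = 16.2 m

Phase 2 (decelerating): v₀ = 2.50 m/s, a = -0.9 m/s².
v = v₀ + at = 2.50 + (-0.9)(2) = 0.700 m/s
Δx = v₀t + ½at² = 2.50·2 + 0.5·-0.9·2² = 3.20 m
Total distance = 16.2 + 3.20 = 19.4 m

19.45 m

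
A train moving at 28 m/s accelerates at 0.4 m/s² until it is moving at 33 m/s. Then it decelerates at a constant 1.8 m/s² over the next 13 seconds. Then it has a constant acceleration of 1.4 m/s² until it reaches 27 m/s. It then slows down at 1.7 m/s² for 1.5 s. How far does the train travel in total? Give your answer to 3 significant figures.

Phase 1 (accelerating): v₀ = 28.0 m/s, a = 0.4 m/s².
v = v₀ + at → t = (33 − 28.0) / 0.4 = 12.5 s
v² = v₀² + 2aΔx → Δx = (33² − 28.0²)/(2·0.4) = 381 m

Phase 2 (decelerating): v₀ = 33.0 m/s, a = -1.8 m/s².
v = v₀ + at = 33.0 + (-1.8)(13) = 9.60 m/s
Δx = v₀t + ½at² = 33.0·13 + 0.5·-1.8·13² = 277 m

Phase 3 (accelerating): v₀ = 9.60 m/s, a = 1.4 m/s².
v = v₀ + at → t = (27 − 9.60) / 1.4 = 12.4 s
v² = v₀² + 2aΔx → Δx = (27² − 9.60²)/(2·1.4) = 227 m

Phase 4 (decelerating): v₀ = 27.0 m/s, a = -1.7 m/s².
v = v₀ + at = 27.0 + (-1.7)(1.5) = 24.4 m/s
Δx = v₀t + ½at² = 27.0·1.5 + 0.5·-1.7·1.5² = 38.6 m
Total distance = 381 + 277 + 227 + 38.6 = 924 m

924 m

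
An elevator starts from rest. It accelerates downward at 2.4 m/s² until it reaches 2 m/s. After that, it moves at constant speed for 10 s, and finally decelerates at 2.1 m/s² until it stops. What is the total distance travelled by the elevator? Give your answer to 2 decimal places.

21.79 m

Phase 1 (accelerating): v₀ = 0 m/s, a = 2.4 m/s².
v = v₀ + at → t = (2 − 0) / 2.4 = 0.833 s
v² = v₀² + 2aΔx → Δx = (2² − 0²)/(2·2.4) = 0.833 m

Phase 2 (constant speed): v₀ = 2.00 m/s, a = 0 m/s².
v = v₀ + at = 2.00 + (0)(10) = 2.00 m/s
Δx = v₀t + ½at² = 2.00·10 + 0.5·0·10² = 20.0 m

Phase 3 (decelerating): v₀ = 2.00 m/s, a = -2.1 m/s².
v = v₀ + at → t = (0 − 2.00) / -2.1 = 0.952 s
v² = v₀² + 2aΔx → Δx = (0² − 2.00²)/(2·-2.1) = 0.952 m
Total distance = 0.833 + 20.0 + 0.952 = 21.8 m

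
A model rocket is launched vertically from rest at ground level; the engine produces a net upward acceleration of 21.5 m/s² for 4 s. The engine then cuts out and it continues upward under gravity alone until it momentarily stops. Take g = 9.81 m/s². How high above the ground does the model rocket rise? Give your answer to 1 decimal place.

549.0 m

Phase 1 (powered ascent): v₀ = 0 m/s, a = 21.5 m/s².
v = v₀ + at = 0 + (21.5)(4) = 86.0 m/s
Δx = v₀t + ½at² = 0·4 + 0.5·21.5·4² = 172 m

Phase 2 (coasting upward): v₀ = 86.0 m/s, a = -9.81 m/s².
v = v₀ + at → t = (0 − 86.0) / -9.81 = 8.77 s
v² = v₀² + 2aΔx → Δx = (0² − 86.0²)/(2·-9.81) = 377 m
Maximum height = 172 + 377 = 549 m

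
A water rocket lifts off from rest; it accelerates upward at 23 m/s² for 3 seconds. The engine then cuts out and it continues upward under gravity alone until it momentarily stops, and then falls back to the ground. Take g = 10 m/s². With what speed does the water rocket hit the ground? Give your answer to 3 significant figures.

Phase 1 (powered ascent): v₀ = 0 m/s, a = 23 m/s².
v = v₀ + at = 0 + (23)(3) = 69.0 m/s
Δx = v₀t + ½at² = 0·3 + 0.5·23·3² = 104 m

Phase 2 (coasting upward): v₀ = 69.0 m/s, a = -10 m/s².
v = v₀ + at → t = (0 − 69.0) / -10 = 6.90 s
v² = v₀² + 2aΔx → Δx = (0² − 69.0²)/(2·-10) = 238 m

Phase 3 (free fall): v₀ = 0 m/s, a = -10 m/s².
Falls 342 m from rest: t = √(2·342/10) = 8.26 s; v = g·t = 82.6 m/s.
Impact speed = 82.6 m/s

82.6 m/s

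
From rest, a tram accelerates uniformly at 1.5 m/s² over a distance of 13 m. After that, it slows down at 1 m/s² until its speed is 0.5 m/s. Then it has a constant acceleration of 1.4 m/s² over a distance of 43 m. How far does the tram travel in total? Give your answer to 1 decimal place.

75.4 m

Phase 1 (accelerating): v₀ = 0 m/s, a = 1.5 m/s².
v² = v₀² + 2aΔx = 0² + 2·1.5·13 = 39.0 → v = 6.24 m/s
t = (v − v₀)/a = (6.24 − 0)/1.5 = 4.16 s

Phase 2 (decelerating): v₀ = 6.24 m/s, a = -1 m/s².
v = v₀ + at → t = (0.5 − 6.24) / -1 = 5.74 s
v² = v₀² + 2aΔx → Δx = (0.5² − 6.24²)/(2·-1) = 19.4 m

Phase 3 (accelerating): v₀ = 0.500 m/s, a = 1.4 m/s².
v² = v₀² + 2aΔx = 0.500² + 2·1.4·43 = 121 → v = 11.0 m/s
t = (v − v₀)/a = (11.0 − 0.500)/1.4 = 7.49 s
Total distance = 13.0 + 19.4 + 43.0 = 75.4 m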